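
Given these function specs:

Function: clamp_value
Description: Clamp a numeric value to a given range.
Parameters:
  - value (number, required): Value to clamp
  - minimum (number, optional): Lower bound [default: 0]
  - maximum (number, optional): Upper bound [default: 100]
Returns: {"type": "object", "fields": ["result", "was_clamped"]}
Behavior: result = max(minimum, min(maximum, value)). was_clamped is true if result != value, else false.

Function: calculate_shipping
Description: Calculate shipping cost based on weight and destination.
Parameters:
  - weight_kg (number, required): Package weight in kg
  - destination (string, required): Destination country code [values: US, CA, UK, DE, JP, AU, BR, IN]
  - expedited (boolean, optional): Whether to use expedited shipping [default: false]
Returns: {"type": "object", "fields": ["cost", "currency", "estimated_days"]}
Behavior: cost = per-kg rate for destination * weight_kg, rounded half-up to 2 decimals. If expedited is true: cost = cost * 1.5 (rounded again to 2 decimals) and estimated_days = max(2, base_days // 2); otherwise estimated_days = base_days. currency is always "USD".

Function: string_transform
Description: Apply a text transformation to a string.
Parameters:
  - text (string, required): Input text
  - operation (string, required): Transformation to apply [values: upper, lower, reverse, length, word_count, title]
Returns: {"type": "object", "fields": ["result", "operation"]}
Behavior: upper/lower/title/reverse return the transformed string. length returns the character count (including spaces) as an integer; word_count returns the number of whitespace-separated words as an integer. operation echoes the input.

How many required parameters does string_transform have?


Parameters of string_transform: text (required), operation (required)
Required count:
2


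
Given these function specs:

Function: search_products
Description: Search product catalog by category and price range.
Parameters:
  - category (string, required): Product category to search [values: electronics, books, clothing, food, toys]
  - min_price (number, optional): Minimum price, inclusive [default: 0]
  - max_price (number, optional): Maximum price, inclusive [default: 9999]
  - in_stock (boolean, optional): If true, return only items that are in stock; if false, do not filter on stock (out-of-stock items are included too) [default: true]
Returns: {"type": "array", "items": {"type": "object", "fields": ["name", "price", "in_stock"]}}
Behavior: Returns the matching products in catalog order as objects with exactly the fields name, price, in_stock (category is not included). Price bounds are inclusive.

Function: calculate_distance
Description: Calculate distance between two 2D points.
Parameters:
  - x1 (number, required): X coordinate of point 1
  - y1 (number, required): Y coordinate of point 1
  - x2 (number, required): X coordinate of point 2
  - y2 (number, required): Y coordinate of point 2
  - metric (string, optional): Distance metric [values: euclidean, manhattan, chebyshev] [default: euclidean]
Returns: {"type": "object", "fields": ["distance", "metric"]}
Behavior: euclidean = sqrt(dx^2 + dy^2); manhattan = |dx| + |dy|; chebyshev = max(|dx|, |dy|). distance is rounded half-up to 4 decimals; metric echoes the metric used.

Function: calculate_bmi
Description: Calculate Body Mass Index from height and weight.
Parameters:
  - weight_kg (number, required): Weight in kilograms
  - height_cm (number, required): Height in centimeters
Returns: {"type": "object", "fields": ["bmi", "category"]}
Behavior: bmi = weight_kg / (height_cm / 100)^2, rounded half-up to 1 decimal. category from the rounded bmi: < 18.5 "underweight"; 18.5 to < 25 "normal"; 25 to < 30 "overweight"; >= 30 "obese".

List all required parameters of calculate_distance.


Parameters of calculate_distance and their required/optional flag:
  x1: required
  y1: required
  x2: required
  y2: required
  metric: optional
x1, x2, y1, y2


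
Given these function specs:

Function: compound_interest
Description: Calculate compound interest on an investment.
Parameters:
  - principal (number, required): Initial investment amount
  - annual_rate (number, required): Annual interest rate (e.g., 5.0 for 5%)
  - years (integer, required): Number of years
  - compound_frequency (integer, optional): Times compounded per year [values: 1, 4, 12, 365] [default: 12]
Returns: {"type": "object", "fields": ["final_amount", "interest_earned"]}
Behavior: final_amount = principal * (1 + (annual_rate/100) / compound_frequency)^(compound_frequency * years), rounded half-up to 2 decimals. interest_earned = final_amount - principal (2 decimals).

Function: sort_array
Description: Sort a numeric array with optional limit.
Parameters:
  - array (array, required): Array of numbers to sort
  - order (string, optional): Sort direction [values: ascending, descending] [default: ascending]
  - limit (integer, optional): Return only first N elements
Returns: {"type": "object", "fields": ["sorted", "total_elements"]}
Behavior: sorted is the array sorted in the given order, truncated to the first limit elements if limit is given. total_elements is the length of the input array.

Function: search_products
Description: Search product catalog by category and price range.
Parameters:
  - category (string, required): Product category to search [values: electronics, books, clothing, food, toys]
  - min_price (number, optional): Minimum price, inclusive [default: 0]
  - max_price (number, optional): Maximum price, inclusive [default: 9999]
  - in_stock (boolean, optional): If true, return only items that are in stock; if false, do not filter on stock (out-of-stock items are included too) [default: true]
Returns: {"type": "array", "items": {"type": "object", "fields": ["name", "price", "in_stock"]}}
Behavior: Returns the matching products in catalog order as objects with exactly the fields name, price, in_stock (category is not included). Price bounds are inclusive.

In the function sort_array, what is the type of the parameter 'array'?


The sort_array spec declares:
  - array (array, required): Array of numbers to sort
Type:
array


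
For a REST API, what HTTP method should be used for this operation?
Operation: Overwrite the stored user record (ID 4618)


GET = read, POST = create, PUT = update/replace, DELETE = remove
This operation is an update/replace.
PUT


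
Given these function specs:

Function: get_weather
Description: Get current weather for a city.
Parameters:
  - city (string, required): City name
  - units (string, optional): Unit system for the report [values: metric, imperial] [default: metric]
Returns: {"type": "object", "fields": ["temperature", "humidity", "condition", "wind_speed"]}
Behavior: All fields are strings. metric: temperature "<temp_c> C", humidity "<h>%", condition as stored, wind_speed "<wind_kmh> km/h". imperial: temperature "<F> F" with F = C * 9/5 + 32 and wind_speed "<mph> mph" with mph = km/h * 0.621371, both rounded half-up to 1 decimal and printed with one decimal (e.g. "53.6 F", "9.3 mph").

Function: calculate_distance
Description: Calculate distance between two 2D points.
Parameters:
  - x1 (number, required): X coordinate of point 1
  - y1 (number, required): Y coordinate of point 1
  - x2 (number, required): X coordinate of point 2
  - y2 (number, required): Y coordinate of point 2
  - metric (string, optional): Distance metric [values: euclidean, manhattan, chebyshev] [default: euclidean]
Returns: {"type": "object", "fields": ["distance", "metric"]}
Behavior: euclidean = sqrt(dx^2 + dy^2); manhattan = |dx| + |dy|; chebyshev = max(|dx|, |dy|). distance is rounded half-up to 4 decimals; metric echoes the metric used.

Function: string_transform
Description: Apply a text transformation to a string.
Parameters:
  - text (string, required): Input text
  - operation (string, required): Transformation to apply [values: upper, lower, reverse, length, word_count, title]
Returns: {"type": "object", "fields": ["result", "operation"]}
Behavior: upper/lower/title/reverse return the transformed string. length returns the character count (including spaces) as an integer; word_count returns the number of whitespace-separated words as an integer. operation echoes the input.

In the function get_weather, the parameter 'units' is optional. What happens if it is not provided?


The get_weather spec declares:
  - units (string, optional): Unit system for the report [values: metric, imperial] [default: metric]
It defaults to metric


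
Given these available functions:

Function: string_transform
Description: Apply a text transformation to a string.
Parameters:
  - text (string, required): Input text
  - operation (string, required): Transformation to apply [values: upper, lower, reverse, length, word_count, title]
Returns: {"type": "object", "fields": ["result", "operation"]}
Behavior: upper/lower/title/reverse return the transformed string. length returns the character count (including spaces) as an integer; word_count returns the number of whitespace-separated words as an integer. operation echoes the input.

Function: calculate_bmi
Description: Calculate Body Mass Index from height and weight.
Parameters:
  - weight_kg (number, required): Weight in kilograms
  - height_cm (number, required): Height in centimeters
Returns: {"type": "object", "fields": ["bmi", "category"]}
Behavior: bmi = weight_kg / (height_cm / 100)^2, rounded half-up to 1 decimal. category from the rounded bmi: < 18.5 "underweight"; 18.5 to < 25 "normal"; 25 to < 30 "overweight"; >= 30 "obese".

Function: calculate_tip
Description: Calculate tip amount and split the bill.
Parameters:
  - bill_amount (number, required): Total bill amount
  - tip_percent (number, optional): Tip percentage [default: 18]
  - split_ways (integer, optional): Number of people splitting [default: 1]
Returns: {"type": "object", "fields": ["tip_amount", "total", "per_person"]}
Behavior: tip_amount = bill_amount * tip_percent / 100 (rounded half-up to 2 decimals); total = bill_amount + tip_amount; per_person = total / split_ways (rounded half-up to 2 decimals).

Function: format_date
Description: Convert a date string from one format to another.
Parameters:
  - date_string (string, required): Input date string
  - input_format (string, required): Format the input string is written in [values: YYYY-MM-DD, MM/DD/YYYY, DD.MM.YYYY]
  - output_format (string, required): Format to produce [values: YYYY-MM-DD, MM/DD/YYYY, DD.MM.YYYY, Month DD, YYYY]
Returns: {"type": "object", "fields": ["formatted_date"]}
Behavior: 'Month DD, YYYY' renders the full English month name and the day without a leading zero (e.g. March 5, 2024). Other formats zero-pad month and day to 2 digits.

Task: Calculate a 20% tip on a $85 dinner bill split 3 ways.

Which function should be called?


The task needs a function whose description is: Calculate tip amount and split the bill.
calculate_tip


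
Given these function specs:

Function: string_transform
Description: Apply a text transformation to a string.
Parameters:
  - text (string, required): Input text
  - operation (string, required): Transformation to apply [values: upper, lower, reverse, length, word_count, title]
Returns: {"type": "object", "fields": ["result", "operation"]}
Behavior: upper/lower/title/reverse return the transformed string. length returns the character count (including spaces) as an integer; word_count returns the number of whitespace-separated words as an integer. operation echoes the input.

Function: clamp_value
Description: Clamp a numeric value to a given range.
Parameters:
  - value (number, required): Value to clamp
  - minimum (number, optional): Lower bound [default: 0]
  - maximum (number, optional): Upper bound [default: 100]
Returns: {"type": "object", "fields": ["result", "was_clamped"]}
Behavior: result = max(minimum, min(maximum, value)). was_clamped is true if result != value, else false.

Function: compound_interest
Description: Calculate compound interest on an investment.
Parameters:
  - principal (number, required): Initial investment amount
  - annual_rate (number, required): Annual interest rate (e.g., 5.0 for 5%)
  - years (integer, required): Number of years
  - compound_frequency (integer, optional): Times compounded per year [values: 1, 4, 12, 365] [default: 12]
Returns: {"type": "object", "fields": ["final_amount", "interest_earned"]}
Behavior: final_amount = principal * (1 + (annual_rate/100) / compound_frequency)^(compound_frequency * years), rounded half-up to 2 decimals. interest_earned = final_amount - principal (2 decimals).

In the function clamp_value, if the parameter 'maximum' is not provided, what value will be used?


The clamp_value spec declares:
  - maximum (number, optional): Upper bound [default: 100]
Default:
100


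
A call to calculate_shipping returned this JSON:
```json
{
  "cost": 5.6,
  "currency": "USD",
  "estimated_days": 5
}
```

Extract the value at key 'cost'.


5.6


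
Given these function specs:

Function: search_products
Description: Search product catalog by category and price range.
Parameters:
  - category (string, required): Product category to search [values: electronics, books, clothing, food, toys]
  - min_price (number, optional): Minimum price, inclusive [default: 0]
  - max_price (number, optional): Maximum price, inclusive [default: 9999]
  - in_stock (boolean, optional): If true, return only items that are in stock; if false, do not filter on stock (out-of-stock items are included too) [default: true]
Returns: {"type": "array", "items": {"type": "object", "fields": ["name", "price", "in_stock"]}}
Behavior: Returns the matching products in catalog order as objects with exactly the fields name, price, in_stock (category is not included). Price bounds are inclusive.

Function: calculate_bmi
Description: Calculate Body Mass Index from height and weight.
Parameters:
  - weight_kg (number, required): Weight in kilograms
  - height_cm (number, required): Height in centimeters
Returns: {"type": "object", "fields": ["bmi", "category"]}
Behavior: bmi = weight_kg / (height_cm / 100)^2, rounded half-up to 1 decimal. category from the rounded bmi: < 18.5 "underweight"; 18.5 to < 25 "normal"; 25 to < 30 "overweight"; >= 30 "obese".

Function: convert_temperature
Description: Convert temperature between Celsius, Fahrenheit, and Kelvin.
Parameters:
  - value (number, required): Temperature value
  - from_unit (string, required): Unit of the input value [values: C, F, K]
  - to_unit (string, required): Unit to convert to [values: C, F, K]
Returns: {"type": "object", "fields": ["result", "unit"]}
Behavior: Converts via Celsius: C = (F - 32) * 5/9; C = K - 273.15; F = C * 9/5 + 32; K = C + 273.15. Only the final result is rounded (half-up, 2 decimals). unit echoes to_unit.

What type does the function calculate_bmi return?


The calculate_bmi spec declares Returns: {"type": "object", "fields": ["bmi", "category"]}
Type:
object


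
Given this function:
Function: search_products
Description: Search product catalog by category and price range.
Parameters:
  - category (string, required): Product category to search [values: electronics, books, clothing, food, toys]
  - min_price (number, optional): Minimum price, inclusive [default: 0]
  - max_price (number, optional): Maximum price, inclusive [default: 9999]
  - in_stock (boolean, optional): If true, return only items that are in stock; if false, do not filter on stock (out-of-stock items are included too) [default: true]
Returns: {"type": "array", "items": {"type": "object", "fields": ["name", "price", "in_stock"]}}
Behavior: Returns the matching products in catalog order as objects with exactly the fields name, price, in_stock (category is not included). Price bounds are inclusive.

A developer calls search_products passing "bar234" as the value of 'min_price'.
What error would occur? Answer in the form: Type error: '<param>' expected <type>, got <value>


Spec: 'min_price' is declared as number; "bar234" is a string.
Type error: 'min_price' expected number, got "bar234"


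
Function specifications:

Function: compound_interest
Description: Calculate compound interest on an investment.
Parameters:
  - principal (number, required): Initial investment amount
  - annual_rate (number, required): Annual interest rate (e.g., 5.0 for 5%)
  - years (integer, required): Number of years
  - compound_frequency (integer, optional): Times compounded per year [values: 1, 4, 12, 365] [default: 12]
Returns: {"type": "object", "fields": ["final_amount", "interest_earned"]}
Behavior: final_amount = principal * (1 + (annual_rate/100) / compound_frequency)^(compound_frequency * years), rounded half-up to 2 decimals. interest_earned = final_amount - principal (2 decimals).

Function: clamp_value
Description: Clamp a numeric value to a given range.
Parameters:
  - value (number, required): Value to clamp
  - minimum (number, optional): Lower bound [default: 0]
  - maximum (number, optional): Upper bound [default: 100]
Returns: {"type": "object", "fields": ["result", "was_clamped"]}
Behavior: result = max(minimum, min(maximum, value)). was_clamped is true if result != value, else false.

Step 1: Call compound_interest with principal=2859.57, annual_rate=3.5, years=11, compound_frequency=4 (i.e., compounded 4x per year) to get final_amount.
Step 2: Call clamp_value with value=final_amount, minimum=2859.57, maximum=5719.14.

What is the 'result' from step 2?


Step 1: compound_interest
  rate per period = 3.5/100/4 = 0.00875 (keep full precision); periods = 4 * 11 = 44
  (1 + 0.00875)^44 = 1.46715534
  final_amount = 2859.57 * 1.46715534 = 4195.43341 -> 4195.43
  interest_earned = 4195.43 - 2859.57 = 1335.86
  -> final_amount = 4195.43
Step 2: clamp_value(value=4195.43, minimum=2859.57, maximum=5719.14)
  result = max(2859.57, min(5719.14, 4195.43)) = max(2859.57, 4195.43) = 4195.43
  was_clamped = (4195.43 != 4195.43) = false
  -> result = 4195.43
4195.43


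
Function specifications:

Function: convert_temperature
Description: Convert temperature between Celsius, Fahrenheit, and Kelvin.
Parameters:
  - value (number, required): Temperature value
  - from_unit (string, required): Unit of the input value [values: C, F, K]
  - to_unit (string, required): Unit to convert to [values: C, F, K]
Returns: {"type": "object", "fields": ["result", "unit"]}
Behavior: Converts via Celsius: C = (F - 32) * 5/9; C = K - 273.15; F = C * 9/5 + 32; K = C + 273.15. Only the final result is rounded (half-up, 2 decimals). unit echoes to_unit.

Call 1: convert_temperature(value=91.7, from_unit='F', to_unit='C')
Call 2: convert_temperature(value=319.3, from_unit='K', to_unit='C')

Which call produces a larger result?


Call 1:
  To C: (91.7 - 32) * 5/9 = 33.166667
  Target is C: 33.166667
  Round to 2 decimals: 33.17
  -> 33.17 C
Call 2:
  To C: 319.3 - 273.15 = 46.15
  Target is C: 46.15
  Round to 2 decimals: 46.15
  -> 46.15 C
Call 2 (46.15 C)


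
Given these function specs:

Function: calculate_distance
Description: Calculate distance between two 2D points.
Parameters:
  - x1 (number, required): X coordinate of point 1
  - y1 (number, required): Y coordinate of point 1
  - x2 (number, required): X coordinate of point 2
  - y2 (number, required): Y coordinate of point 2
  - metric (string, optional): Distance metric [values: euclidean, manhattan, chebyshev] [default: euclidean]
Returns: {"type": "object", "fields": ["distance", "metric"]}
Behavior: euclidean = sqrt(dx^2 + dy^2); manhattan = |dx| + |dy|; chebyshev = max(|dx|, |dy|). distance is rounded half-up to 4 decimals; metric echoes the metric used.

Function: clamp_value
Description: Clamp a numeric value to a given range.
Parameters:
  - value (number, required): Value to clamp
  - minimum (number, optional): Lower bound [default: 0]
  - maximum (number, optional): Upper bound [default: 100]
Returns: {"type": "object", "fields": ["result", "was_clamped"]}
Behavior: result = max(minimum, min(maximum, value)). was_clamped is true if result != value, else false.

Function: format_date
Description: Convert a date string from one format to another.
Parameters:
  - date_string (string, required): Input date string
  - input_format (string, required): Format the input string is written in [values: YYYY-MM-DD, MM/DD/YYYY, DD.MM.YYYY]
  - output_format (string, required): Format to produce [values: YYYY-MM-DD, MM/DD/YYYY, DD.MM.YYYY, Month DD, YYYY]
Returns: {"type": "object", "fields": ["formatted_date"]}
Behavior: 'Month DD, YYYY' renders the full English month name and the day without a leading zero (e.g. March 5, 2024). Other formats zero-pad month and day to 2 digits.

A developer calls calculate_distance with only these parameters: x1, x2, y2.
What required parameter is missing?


Required parameters: x1, y1, x2, y2
Provided: x1, x2, y2
Missing: y1
y1


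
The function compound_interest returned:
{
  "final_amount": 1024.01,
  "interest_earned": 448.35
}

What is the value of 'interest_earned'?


448.35


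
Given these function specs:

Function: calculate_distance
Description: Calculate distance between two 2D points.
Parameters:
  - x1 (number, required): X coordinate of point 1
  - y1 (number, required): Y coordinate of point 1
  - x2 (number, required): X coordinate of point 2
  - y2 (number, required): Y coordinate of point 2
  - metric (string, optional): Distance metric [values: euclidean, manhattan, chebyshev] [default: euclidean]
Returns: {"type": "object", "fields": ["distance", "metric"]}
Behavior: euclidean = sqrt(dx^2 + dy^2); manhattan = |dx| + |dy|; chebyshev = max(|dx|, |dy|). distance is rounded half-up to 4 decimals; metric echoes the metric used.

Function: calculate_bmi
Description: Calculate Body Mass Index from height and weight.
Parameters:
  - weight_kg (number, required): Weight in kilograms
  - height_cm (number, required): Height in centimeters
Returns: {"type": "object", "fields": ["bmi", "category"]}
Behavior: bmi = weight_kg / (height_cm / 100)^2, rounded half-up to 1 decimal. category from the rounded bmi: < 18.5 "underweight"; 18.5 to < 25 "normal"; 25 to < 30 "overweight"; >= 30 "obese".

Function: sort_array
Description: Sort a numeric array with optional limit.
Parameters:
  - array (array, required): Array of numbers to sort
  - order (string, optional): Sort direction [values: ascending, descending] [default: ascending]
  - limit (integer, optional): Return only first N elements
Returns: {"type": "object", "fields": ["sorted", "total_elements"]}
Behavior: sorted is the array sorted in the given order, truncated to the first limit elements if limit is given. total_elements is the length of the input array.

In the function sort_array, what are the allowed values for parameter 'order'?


The sort_array spec declares:
  - order (string, optional): Sort direction [values: ascending, descending] [default: ascending]
Allowed values:
ascending, descending


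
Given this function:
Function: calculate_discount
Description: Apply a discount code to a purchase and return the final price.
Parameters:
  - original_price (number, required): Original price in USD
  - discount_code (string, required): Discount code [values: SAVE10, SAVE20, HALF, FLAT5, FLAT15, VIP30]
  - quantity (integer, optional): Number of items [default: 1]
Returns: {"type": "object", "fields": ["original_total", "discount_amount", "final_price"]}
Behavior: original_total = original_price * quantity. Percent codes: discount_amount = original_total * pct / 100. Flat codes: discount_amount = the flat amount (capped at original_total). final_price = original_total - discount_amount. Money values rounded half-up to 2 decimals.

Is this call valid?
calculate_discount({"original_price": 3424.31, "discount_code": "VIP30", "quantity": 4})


Checking all required parameters present and types match... All valid.
Valid


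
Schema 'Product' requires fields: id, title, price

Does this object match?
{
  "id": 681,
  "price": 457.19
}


Checking required fields...
Missing: title
Invalid - missing required field 'title'


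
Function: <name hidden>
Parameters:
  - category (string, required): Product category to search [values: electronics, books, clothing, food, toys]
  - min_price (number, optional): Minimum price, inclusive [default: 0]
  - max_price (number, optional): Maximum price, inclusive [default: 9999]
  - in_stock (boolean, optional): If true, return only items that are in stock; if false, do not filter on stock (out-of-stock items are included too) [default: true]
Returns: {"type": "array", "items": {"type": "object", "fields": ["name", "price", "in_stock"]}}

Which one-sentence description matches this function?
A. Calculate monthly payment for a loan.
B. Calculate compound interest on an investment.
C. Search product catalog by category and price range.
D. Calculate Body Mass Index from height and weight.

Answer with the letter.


Parameters category, min_price, max_price, in_stock and return "array" fit: Search product catalog by category and price range.
C


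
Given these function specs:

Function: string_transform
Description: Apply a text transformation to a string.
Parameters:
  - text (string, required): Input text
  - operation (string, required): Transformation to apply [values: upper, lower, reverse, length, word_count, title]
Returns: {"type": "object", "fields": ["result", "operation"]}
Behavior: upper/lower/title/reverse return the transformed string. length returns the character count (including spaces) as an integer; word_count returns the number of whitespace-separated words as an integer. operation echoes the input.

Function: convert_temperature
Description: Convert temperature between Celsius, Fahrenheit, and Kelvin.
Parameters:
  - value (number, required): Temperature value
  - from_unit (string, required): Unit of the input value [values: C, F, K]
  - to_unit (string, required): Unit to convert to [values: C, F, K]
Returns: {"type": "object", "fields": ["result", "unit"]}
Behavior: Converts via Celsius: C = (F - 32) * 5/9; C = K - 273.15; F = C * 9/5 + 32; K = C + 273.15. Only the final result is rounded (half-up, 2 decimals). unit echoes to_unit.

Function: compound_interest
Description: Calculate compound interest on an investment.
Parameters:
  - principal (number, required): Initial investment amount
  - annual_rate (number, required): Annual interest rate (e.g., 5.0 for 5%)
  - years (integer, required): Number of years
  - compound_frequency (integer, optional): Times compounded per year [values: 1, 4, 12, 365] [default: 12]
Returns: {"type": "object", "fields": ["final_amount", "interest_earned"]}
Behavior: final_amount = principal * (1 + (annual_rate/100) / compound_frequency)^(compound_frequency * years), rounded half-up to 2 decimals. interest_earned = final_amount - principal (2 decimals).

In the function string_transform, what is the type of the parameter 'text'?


The string_transform spec declares:
  - text (string, required): Input text
Type:
string


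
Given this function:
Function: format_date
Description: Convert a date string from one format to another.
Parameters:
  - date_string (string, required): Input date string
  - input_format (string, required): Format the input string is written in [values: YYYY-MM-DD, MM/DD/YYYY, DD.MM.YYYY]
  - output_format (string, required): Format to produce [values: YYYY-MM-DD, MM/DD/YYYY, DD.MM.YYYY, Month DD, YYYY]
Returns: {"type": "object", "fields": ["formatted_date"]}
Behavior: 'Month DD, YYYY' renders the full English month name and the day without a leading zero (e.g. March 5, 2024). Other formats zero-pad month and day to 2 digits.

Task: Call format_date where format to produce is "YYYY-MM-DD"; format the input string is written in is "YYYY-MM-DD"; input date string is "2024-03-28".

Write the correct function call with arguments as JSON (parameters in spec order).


Mapping each described value to its parameter name:
  'Format to produce' -> output_format = "YYYY-MM-DD"
  'Format the input string is written in' -> input_format = "YYYY-MM-DD"
  'Input date string' -> date_string = "2024-03-28"
format_date({"date_string": "2024-03-28", "input_format": "YYYY-MM-DD", "output_format": "YYYY-MM-DD"})


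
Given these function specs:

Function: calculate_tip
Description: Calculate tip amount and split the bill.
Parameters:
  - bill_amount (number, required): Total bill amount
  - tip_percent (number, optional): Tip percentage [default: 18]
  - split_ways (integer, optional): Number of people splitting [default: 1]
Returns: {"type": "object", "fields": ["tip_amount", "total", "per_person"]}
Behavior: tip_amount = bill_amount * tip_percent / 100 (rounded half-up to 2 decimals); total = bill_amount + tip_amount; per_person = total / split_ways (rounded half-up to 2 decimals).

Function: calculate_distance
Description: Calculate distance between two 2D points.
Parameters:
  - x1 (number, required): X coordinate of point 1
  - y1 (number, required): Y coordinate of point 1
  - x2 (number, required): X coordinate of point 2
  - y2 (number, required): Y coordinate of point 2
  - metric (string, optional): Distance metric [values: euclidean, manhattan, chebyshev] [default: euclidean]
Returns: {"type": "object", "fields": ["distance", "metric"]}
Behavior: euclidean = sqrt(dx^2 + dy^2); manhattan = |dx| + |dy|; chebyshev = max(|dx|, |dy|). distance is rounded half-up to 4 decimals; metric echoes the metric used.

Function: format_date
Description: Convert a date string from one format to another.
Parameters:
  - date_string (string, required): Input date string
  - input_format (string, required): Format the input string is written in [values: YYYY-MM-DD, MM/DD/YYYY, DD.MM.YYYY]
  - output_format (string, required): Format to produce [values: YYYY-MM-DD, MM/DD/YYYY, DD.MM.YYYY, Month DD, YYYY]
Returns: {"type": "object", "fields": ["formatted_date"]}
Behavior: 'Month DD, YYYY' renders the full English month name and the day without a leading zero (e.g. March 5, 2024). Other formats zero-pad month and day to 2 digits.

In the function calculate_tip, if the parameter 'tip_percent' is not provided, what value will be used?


The calculate_tip spec declares:
  - tip_percent (number, optional): Tip percentage [default: 18]
Default:
18


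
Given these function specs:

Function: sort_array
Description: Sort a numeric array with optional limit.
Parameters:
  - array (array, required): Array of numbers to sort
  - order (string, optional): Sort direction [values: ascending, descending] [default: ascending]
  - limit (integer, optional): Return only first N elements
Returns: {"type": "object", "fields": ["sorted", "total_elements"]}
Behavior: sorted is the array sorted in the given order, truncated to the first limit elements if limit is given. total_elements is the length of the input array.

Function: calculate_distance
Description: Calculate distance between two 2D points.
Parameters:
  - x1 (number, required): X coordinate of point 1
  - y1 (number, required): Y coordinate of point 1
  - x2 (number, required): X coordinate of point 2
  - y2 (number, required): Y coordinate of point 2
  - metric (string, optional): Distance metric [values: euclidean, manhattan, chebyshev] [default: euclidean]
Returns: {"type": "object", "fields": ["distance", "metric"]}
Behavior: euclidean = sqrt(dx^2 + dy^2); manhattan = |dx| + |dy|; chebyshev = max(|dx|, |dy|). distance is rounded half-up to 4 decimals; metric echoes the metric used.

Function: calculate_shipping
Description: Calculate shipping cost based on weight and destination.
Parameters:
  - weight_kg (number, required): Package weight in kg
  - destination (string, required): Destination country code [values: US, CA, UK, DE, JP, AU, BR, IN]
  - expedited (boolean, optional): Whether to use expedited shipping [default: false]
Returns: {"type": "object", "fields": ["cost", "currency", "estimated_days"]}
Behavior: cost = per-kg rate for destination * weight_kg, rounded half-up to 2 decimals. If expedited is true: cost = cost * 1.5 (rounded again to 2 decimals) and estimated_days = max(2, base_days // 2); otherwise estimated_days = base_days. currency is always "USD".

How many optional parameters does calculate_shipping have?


Parameters of calculate_shipping: weight_kg (required), destination (required), expedited (optional)
Optional count:
1


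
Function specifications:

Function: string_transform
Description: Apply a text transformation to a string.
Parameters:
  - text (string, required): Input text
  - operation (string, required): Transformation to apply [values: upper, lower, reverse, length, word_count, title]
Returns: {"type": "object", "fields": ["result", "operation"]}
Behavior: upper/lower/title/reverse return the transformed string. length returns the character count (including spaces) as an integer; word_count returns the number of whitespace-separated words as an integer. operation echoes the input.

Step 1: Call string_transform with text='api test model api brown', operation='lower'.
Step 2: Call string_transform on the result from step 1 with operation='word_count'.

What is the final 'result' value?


Step 1: string_transform(text='api test model api brown', operation='lower')
  -> result = 'api test model api brown'
Step 2: string_transform(text='api test model api brown', operation='word_count')
  words: api, test, model, api, brown -> 5
  -> result = 5
5


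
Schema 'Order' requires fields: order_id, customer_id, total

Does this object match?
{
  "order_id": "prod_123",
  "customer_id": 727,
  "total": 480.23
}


Checking required fields... All present.
Valid - all required fields present


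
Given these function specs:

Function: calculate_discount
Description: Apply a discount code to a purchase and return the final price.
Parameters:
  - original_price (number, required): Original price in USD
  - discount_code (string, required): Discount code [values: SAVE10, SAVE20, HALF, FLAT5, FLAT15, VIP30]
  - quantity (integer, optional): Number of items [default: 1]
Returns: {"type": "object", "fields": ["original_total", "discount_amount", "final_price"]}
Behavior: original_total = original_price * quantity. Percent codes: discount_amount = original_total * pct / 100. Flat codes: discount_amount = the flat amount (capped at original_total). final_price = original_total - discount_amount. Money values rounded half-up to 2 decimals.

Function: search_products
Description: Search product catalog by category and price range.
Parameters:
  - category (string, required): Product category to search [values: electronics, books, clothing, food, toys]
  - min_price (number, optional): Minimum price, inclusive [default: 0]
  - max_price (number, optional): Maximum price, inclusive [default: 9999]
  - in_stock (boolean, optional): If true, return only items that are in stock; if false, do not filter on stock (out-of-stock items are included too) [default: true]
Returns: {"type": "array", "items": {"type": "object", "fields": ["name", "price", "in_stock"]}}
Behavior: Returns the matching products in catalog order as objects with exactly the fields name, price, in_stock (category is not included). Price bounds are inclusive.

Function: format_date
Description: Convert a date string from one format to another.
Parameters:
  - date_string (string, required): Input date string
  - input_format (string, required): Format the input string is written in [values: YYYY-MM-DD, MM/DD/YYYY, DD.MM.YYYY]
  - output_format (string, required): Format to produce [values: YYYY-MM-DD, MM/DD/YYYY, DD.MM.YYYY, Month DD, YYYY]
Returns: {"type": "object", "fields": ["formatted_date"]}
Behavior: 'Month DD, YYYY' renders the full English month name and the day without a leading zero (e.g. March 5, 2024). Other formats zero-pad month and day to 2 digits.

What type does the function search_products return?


The search_products spec declares Returns: {"type": "array", "items": {"type": "object", "fields": ["name", "price", "in_stock"]}}
Type:
array


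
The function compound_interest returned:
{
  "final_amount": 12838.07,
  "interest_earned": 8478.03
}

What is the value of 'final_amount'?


12838.07


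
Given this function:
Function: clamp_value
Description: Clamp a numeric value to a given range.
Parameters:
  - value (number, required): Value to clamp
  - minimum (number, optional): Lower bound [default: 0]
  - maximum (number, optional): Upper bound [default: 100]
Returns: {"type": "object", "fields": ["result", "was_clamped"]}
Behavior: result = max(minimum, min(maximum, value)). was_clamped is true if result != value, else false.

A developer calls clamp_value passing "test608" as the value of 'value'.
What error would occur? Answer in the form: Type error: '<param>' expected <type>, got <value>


Spec: 'value' is declared as number; "test608" is a string.
Type error: 'value' expected number, got "test608"


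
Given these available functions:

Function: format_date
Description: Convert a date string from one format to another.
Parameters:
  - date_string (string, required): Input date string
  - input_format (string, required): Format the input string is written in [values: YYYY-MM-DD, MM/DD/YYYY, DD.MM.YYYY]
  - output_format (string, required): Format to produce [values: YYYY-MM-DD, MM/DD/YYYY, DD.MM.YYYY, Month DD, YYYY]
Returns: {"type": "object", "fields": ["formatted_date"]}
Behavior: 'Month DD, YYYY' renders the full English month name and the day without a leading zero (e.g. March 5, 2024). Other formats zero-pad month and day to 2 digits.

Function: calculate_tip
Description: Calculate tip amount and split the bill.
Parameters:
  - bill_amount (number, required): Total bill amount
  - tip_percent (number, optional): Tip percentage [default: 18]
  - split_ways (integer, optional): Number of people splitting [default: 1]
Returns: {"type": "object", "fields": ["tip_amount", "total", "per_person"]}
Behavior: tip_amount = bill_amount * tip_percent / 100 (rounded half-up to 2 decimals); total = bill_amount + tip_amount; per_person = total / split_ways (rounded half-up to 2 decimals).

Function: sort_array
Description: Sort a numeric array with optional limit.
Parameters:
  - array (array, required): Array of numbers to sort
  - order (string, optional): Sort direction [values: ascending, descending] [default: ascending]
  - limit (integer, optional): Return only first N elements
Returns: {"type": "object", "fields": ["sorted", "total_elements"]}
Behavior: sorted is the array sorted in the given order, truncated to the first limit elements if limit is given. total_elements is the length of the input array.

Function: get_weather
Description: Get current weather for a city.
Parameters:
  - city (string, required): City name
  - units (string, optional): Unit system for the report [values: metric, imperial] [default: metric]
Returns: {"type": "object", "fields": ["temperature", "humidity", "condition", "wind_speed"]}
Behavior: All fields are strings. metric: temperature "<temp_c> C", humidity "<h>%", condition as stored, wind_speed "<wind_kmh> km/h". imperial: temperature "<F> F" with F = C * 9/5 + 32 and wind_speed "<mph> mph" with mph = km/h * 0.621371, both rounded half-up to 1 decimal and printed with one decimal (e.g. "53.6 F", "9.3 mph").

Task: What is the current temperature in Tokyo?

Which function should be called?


The task needs a function whose description is: Get current weather for a city.
get_weather


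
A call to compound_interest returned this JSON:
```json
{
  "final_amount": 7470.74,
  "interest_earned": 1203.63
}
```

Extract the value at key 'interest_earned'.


1203.63


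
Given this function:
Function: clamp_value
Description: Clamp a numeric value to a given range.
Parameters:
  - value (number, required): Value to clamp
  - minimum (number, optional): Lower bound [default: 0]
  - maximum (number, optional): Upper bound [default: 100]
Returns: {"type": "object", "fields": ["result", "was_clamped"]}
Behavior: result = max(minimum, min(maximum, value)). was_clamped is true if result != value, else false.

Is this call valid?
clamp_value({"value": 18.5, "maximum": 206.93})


Checking all required parameters present and types match... All valid.
Valid


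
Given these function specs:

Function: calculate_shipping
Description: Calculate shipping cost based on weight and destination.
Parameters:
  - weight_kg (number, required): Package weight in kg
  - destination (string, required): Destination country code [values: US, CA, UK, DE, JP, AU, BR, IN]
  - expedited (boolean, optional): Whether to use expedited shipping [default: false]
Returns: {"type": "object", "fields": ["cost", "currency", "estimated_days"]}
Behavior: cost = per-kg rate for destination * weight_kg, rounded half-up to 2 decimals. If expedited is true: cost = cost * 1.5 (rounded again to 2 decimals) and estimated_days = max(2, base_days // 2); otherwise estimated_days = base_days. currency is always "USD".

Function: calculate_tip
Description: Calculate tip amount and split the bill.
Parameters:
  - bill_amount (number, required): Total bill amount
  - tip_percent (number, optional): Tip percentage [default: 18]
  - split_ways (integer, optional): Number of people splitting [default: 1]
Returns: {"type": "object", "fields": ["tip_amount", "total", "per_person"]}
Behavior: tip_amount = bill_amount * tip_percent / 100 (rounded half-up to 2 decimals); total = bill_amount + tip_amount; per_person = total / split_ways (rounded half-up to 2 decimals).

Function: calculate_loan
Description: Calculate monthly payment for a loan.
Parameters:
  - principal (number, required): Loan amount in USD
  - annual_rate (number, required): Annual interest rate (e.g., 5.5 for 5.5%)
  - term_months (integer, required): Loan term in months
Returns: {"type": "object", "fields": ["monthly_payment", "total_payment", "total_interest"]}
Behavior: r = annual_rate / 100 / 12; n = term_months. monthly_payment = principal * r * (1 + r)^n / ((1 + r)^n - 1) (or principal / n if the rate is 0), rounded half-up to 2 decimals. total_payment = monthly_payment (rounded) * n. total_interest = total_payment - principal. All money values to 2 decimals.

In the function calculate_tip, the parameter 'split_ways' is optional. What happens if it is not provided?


The calculate_tip spec declares:
  - split_ways (integer, optional): Number of people splitting [default: 1]
It defaults to 1
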